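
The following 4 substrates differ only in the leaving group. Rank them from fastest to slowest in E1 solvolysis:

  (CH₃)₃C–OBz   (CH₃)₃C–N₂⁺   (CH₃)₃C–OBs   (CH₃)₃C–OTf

(CH₃)₃C–N₂⁺ > (CH₃)₃C–OTf > (CH₃)₃C–OBs > (CH₃)₃C–OBz

Same R in every case — rank the leaving groups.
A good leaving group is a weak base: the lower the pKₐ of its conjugate acid, the more readily it departs.
(CH₃)₃C–N₂⁺ loses N₂: no meaningful conjugate acid; N₂ departs as an exceptionally stable neutral molecule
(CH₃)₃C–OTf loses OTf⁻: pKₐ(CF₃SO₃H (triflic acid)) ≈ -14
(CH₃)₃C–OBs loses OBs⁻: pKₐ(p-BrC₆H₄SO₃H) ≈ -2.8
(CH₃)₃C–OBz loses PhCOO⁻: pKₐ(C₆H₅COOH) ≈ 4.2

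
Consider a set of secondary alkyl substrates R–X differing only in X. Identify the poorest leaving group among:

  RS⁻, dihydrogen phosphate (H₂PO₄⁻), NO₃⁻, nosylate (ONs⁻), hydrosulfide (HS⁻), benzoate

Leaving-group ability tracks the stability of the departed species; conjugate-acid pKₐ is the usual yardstick (lower pKₐ → better LG).
nosylate (ONs⁻): pKₐ(p-O₂NC₆H₄SO₃H) ≈ -3.5
NO₃⁻: pKₐ(HNO₃) ≈ -1.3
dihydrogen phosphate (H₂PO₄⁻): pKₐ(H₃PO₄) ≈ 2.1
benzoate: pKₐ(C₆H₅COOH) ≈ 4.2
hydrosulfide (HS⁻): pKₐ(H₂S) ≈ 7
RS⁻: pKₐ(RSH (a thiol)) ≈ 10.5

RS⁻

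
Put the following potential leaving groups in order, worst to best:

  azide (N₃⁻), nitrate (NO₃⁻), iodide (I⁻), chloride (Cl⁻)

The more stable X⁻ (or X) is on its own — i.e. the weaker a base it is — the better a leaving group it makes.
iodide (I⁻): pKₐ(HI) ≈ -10
chloride (Cl⁻): pKₐ(HCl) ≈ -7
nitrate (NO₃⁻): pKₐ(HNO₃) ≈ -1.3
azide (N₃⁻): pKₐ(HN₃) ≈ 4.7
The question asks for worst first, so the sequence is read in increasing leaving-group ability.

azide (N₃⁻) < nitrate (NO₃⁻) < chloride (Cl⁻) < iodide (I⁻)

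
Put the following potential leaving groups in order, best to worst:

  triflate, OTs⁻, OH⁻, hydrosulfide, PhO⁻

Rank by basicity of the departing species: weakest base leaves most easily.
triflate: pKₐ(CF₃SO₃H (triflic acid)) ≈ -14
OTs⁻: pKₐ(p-CH₃C₆H₄SO₃H (TsOH)) ≈ -2.8
hydrosulfide: pKₐ(H₂S) ≈ 7
PhO⁻: pKₐ(C₆H₅OH (phenol)) ≈ 10
OH⁻: pKₐ(H₂O) ≈ 15.7

triflate > OTs⁻ > hydrosulfide > PhO⁻ > OH⁻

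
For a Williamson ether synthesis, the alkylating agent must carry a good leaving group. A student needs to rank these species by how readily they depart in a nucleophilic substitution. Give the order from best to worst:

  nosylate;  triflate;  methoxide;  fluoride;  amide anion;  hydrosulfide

triflate > nosylate > fluoride > hydrosulfide > methoxide > amide anion

The more stable X⁻ (or X) is on its own — i.e. the weaker a base it is — the better a leaving group it makes.
triflate: pKₐ(CF₃SO₃H (triflic acid)) ≈ -14
nosylate: pKₐ(p-O₂NC₆H₄SO₃H) ≈ -3.5
fluoride: pKₐ(HF) ≈ 3.2
hydrosulfide: pKₐ(H₂S) ≈ 7
methoxide: pKₐ(CH₃OH) ≈ 15.5
amide anion: pKₐ(NH₃) ≈ 38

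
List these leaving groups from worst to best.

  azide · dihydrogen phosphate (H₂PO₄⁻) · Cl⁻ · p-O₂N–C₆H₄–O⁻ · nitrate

The more stable X⁻ (or X) is on its own — i.e. the weaker a base it is — the better a leaving group it makes.
Cl⁻: pKₐ(HCl) ≈ -7 — moderately weak base
nitrate: pKₐ(HNO₃) ≈ -1.3
dihydrogen phosphate (H₂PO₄⁻): pKₐ(H₃PO₄) ≈ 2.1
azide: pKₐ(HN₃) ≈ 4.7 — linear, resonance-stabilised
p-O₂N–C₆H₄–O⁻: pKₐ(p-nitrophenol) ≈ 7.2 — nitro group delocalises the charge; the classic chromogenic LG
Listed from poorest to best leaving group as asked.

p-O₂N–C₆H₄–O⁻ < azide < dihydrogen phosphate (H₂PO₄⁻) < nitrate < Cl⁻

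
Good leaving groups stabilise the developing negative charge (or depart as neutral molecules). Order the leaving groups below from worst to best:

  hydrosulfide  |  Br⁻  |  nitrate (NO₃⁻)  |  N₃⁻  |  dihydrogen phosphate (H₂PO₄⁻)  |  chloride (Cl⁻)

hydrosulfide < N₃⁻ < dihydrogen phosphate (H₂PO₄⁻) < nitrate (NO₃⁻) < chloride (Cl⁻) < Br⁻

Br⁻: pKₐ(HBr) ≈ -9 — weak base; good leaving group
chloride (Cl⁻): pKₐ(HCl) ≈ -7 — moderately weak base
nitrate (NO₃⁻): pKₐ(HNO₃) ≈ -1.3
dihydrogen phosphate (H₂PO₄⁻): pKₐ(H₃PO₄) ≈ 2.1 — moderate base; biological leaving group after further activation
N₃⁻: pKₐ(HN₃) ≈ 4.7 — linear, resonance-stabilised
hydrosulfide: pKₐ(H₂S) ≈ 7
Listed from poorest to best leaving group as asked.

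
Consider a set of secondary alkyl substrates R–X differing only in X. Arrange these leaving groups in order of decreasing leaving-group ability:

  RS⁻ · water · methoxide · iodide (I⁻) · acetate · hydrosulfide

iodide (I⁻) > water > acetate > hydrosulfide > RS⁻ > methoxide

Rank by basicity of the departing species: weakest base leaves most easily.
iodide (I⁻): pKₐ(HI) ≈ -10 — large, highly polarisable; very weak base
water: pKₐ(H₃O⁺) ≈ -1.7 — neutral; leaves from a protonated alcohol (R–OH₂⁺)
acetate: pKₐ(CH₃COOH) ≈ 4.8
hydrosulfide: pKₐ(H₂S) ≈ 7 — larger and more polarisable than the oxygen analogue
RS⁻: pKₐ(RSH (a thiol)) ≈ 10.5 — moderately basic; rarely leaves without activation
methoxide: pKₐ(CH₃OH) ≈ 15.5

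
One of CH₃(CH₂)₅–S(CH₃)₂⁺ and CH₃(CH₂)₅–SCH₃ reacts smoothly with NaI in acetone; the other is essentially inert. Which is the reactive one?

From CH₃(CH₂)₅–SCH₃ the departing group would be RS⁻ (pKₐ(RSH (a thiol)) ≈ 10.5). Moderately basic; rarely leaves without activation.
From CH₃(CH₂)₅–S(CH₃)₂⁺ the leaving group is SR'₂ (pKₐ(R'₂SH⁺) ≈ -7). Neutral; leaves from a sulfonium salt (R–SR'₂⁺).
(In practice CH₃(CH₂)₅–S(CH₃)₂⁺ is made from CH₃(CH₂)₅–SCH₃ by S-methylation with CH₃I, allowing neutral dimethyl sulfide, rather than methanethiolate, to depart.)

CH₃(CH₂)₅–S(CH₃)₂⁺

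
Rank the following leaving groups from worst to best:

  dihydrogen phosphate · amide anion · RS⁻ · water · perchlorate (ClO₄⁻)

amide anion < RS⁻ < dihydrogen phosphate < water < perchlorate (ClO₄⁻)

Rank by basicity of the departing species: weakest base leaves most easily.
perchlorate (ClO₄⁻): pKₐ(HClO₄) ≈ -10
water: pKₐ(H₃O⁺) ≈ -1.7 — neutral; leaves from a protonated alcohol (R–OH₂⁺)
dihydrogen phosphate: pKₐ(H₃PO₄) ≈ 2.1 — moderate base; biological leaving group after further activation
RS⁻: pKₐ(RSH (a thiol)) ≈ 10.5 — moderately basic; rarely leaves without activation
amide anion: pKₐ(NH₃) ≈ 38 — extremely strong base; never a leaving group
Listed from poorest to best leaving group as asked.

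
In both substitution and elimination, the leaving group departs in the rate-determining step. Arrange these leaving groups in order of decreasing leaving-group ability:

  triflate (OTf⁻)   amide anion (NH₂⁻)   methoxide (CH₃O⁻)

Leaving-group ability tracks the stability of the departed species; conjugate-acid pKₐ is the usual yardstick (lower pKₐ → better LG).
triflate (OTf⁻): pKₐ(CF₃SO₃H (triflic acid)) ≈ -14 — charge spread over three oxygens and a CF₃ group; the premier leaving group in synthesis
methoxide (CH₃O⁻): pKₐ(CH₃OH) ≈ 15.5
amide anion (NH₂⁻): pKₐ(NH₃) ≈ 38 — extremely strong base; never a leaving group

triflate (OTf⁻) > methoxide (CH₃O⁻) > amide anion (NH₂⁻)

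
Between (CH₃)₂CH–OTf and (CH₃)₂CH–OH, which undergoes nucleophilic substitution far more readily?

From (CH₃)₂CH–OH the departing group would be OH⁻ (pKₐ(H₂O) ≈ 15.7). Strong base; essentially never leaves without prior activation.
From (CH₃)₂CH–OTf the leaving group is OTf⁻ (pKₐ(CF₃SO₃H (triflic acid)) ≈ -14). Charge spread over three oxygens and a CF₃ group; the premier leaving group in synthesis.
(In practice (CH₃)₂CH–OTf is made from (CH₃)₂CH–OH by treatment with Tf₂O / 2,6-lutidine, converting the hydroxyl into a triflate.)

(CH₃)₂CH–OTf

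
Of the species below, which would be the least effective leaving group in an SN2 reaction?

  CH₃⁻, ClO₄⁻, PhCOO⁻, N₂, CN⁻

N₂: no meaningful conjugate acid; N₂ departs as an exceptionally stable neutral molecule
ClO₄⁻: pKₐ(HClO₄) ≈ -10
PhCOO⁻: pKₐ(C₆H₅COOH) ≈ 4.2
CN⁻: pKₐ(HCN) ≈ 9.2
CH₃⁻: pKₐ(CH₄) ≈ 48

CH₃⁻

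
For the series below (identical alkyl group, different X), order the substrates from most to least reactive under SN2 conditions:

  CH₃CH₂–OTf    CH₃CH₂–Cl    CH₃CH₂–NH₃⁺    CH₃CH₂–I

Identical carbon frameworks mean the comparison reduces to leaving-group quality.
The more stable X⁻ (or X) is on its own — i.e. the weaker a base it is — the better a leaving group it makes.
CH₃CH₂–OTf loses OTf⁻: pKₐ(CF₃SO₃H (triflic acid)) ≈ -14
CH₃CH₂–I loses I⁻: pKₐ(HI) ≈ -10
CH₃CH₂–Cl loses Cl⁻: pKₐ(HCl) ≈ -7
CH₃CH₂–NH₃⁺ loses NH₃: pKₐ(NH₄⁺) ≈ 9.2

CH₃CH₂–OTf > CH₃CH₂–I > CH₃CH₂–Cl > CH₃CH₂–NH₃⁺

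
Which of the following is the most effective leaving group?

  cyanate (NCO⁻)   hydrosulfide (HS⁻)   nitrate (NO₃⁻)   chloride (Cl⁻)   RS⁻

chloride (Cl⁻)

The more stable X⁻ (or X) is on its own — i.e. the weaker a base it is — the better a leaving group it makes.
chloride (Cl⁻): pKₐ(HCl) ≈ -7
nitrate (NO₃⁻): pKₐ(HNO₃) ≈ -1.3
cyanate (NCO⁻): pKₐ(HOCN) ≈ 3.5
hydrosulfide (HS⁻): pKₐ(H₂S) ≈ 7
RS⁻: pKₐ(RSH (a thiol)) ≈ 10.5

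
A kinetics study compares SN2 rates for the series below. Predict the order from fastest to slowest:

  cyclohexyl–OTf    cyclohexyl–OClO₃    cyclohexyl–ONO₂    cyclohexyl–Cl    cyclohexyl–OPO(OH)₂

cyclohexyl–OTf > cyclohexyl–OClO₃ > cyclohexyl–Cl > cyclohexyl–ONO₂ > cyclohexyl–OPO(OH)₂

Identical carbon frameworks mean the comparison reduces to leaving-group quality.
A good leaving group is a weak base: the lower the pKₐ of its conjugate acid, the more readily it departs.
cyclohexyl–OTf loses OTf⁻: pKₐ(CF₃SO₃H (triflic acid)) ≈ -14
cyclohexyl–OClO₃ loses ClO₄⁻: pKₐ(HClO₄) ≈ -10
cyclohexyl–Cl loses Cl⁻: pKₐ(HCl) ≈ -7
cyclohexyl–ONO₂ loses NO₃⁻: pKₐ(HNO₃) ≈ -1.3
cyclohexyl–OPO(OH)₂ loses H₂PO₄⁻: pKₐ(H₃PO₄) ≈ 2.1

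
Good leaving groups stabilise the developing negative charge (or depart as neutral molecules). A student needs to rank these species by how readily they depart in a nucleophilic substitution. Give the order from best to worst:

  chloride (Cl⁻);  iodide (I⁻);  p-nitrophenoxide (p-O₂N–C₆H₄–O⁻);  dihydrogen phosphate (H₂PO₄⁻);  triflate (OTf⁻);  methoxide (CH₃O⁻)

The more stable X⁻ (or X) is on its own — i.e. the weaker a base it is — the better a leaving group it makes.
triflate (OTf⁻): pKₐ(CF₃SO₃H (triflic acid)) ≈ -14
iodide (I⁻): pKₐ(HI) ≈ -10 — large, highly polarisable; very weak base
chloride (Cl⁻): pKₐ(HCl) ≈ -7
dihydrogen phosphate (H₂PO₄⁻): pKₐ(H₃PO₄) ≈ 2.1 — moderate base; biological leaving group after further activation
p-nitrophenoxide (p-O₂N–C₆H₄–O⁻): pKₐ(p-nitrophenol) ≈ 7.2
methoxide (CH₃O⁻): pKₐ(CH₃OH) ≈ 15.5

triflate (OTf⁻) > iodide (I⁻) > chloride (Cl⁻) > dihydrogen phosphate (H₂PO₄⁻) > p-nitrophenoxide (p-O₂N–C₆H₄–O⁻) > methoxide (CH₃O⁻)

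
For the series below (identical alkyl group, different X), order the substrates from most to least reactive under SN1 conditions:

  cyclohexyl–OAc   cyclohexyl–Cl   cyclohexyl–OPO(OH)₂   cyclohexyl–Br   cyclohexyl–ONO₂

With the same alkyl group throughout, only the leaving group differentiates the rates.
Leaving-group ability tracks the stability of the departed species; conjugate-acid pKₐ is the usual yardstick (lower pKₐ → better LG).
cyclohexyl–Br loses Br⁻: pKₐ(HBr) ≈ -9
cyclohexyl–Cl loses Cl⁻: pKₐ(HCl) ≈ -7
cyclohexyl–ONO₂ loses NO₃⁻: pKₐ(HNO₃) ≈ -1.3
cyclohexyl–OPO(OH)₂ loses H₂PO₄⁻: pKₐ(H₃PO₄) ≈ 2.1
cyclohexyl–OAc loses AcO⁻: pKₐ(CH₃COOH) ≈ 4.8

cyclohexyl–Br > cyclohexyl–Cl > cyclohexyl–ONO₂ > cyclohexyl–OPO(OH)₂ > cyclohexyl–OAc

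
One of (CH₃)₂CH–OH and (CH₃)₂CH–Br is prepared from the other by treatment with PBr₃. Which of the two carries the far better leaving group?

(CH₃)₂CH–Br

From (CH₃)₂CH–OH the departing group would be OH⁻ (pKₐ(H₂O) ≈ 15.7). Strong base; essentially never leaves without prior activation.
From (CH₃)₂CH–Br the leaving group is Br⁻ (pKₐ(HBr) ≈ -9). Weak base; good leaving group.
Treatment with PBr₃ works by replacing the hydroxyl with bromide, making (CH₃)₂CH–Br enormously more reactive.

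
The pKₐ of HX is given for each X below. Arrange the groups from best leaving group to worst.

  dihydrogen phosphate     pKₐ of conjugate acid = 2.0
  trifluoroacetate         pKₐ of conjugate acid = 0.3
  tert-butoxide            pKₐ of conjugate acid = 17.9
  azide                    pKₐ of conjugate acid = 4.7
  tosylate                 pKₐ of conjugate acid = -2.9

Lower conjugate-acid pKₐ ⇒ weaker base ⇒ better leaving group.
Sorting by the given values: tosylate (-2.9), trifluoroacetate (0.3), dihydrogen phosphate (2.0), azide (4.7), tert-butoxide (17.9).

tosylate > trifluoroacetate > dihydrogen phosphate > azide > tert-butoxide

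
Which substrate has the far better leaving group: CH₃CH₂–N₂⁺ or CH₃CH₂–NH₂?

From CH₃CH₂–NH₂ the departing group would be NH₂⁻ (pKₐ(NH₃) ≈ 38). Extremely strong base; never a leaving group.
From CH₃CH₂–N₂⁺ the leaving group is N₂ (no meaningful conjugate acid; N₂ departs as an exceptionally stable neutral molecule).
(In practice CH₃CH₂–N₂⁺ is made from CH₃CH₂–NH₂ by diazotisation (NaNO₂ / HCl, 0 °C), generating a diazonium salt that expels N₂.)

CH₃CH₂–N₂⁺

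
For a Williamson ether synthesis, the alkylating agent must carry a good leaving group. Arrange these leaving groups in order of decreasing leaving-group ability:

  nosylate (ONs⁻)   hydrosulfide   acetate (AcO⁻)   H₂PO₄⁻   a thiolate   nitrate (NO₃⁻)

nosylate (ONs⁻) > nitrate (NO₃⁻) > H₂PO₄⁻ > acetate (AcO⁻) > hydrosulfide > a thiolate

nosylate (ONs⁻): pKₐ(p-O₂NC₆H₄SO₃H) ≈ -3.5 — p-nitro group further stabilises the sulfonate
nitrate (NO₃⁻): pKₐ(HNO₃) ≈ -1.3
H₂PO₄⁻: pKₐ(H₃PO₄) ≈ 2.1
acetate (AcO⁻): pKₐ(CH₃COOH) ≈ 4.8
hydrosulfide: pKₐ(H₂S) ≈ 7
a thiolate: pKₐ(RSH (a thiol)) ≈ 10.5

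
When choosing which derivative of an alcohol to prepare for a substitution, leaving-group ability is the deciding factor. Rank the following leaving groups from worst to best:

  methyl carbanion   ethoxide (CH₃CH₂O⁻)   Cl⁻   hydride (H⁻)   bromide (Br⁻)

A good leaving group is a weak base: the lower the pKₐ of its conjugate acid, the more readily it departs.
bromide (Br⁻): pKₐ(HBr) ≈ -9
Cl⁻: pKₐ(HCl) ≈ -7
ethoxide (CH₃CH₂O⁻): pKₐ(CH₃CH₂OH) ≈ 16
hydride (H⁻): pKₐ(H₂) ≈ 36
methyl carbanion: pKₐ(CH₄) ≈ 48
The question asks for worst first, so the sequence is read in increasing leaving-group ability.

methyl carbanion < hydride (H⁻) < ethoxide (CH₃CH₂O⁻) < Cl⁻ < bromide (Br⁻)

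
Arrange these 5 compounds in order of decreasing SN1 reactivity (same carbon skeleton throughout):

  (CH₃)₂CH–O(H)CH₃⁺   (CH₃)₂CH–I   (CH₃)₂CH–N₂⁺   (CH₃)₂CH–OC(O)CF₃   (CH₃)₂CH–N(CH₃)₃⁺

Identical carbon frameworks mean the comparison reduces to leaving-group quality.
Rank by basicity of the departing species: weakest base leaves most easily.
(CH₃)₂CH–N₂⁺ loses N₂: no meaningful conjugate acid; N₂ departs as an exceptionally stable neutral molecule
(CH₃)₂CH–I loses I⁻: pKₐ(HI) ≈ -10
(CH₃)₂CH–O(H)CH₃⁺ loses R'OH: pKₐ(R'OH₂⁺) ≈ -2.4
(CH₃)₂CH–OC(O)CF₃ loses CF₃COO⁻: pKₐ(CF₃COOH) ≈ 0.2
(CH₃)₂CH–N(CH₃)₃⁺ loses NR'₃: pKₐ(R'₃NH⁺) ≈ 10.7

(CH₃)₂CH–N₂⁺ > (CH₃)₂CH–I > (CH₃)₂CH–O(H)CH₃⁺ > (CH₃)₂CH–OC(O)CF₃ > (CH₃)₂CH–N(CH₃)₃⁺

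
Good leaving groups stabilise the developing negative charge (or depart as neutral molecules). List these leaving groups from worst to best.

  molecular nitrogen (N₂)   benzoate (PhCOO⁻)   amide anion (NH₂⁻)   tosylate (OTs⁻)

amide anion (NH₂⁻) < benzoate (PhCOO⁻) < tosylate (OTs⁻) < molecular nitrogen (N₂)

Leaving-group ability tracks the stability of the departed species; conjugate-acid pKₐ is the usual yardstick (lower pKₐ → better LG).
molecular nitrogen (N₂): no meaningful conjugate acid; N₂ departs as an exceptionally stable neutral molecule
tosylate (OTs⁻): pKₐ(p-CH₃C₆H₄SO₃H (TsOH)) ≈ -2.8 — resonance-delocalised arenesulfonate
benzoate (PhCOO⁻): pKₐ(C₆H₅COOH) ≈ 4.2 — aryl carboxylate
amide anion (NH₂⁻): pKₐ(NH₃) ≈ 38 — extremely strong base; never a leaving group
Listed from poorest to best leaving group as asked.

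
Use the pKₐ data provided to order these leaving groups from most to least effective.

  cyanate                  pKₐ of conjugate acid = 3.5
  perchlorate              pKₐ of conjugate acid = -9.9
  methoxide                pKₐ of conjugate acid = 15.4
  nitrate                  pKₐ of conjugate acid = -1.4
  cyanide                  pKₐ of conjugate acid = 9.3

Lower conjugate-acid pKₐ ⇒ weaker base ⇒ better leaving group.
Sorting by the given values: perchlorate (-9.9), nitrate (-1.4), cyanate (3.5), cyanide (9.3), methoxide (15.4).

perchlorate > nitrate > cyanate > cyanide > methoxide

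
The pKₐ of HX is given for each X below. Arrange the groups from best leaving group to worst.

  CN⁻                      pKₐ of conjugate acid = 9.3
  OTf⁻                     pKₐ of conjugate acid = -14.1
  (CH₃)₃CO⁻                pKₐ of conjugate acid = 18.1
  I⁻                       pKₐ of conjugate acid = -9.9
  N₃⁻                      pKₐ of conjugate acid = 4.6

OTf⁻ > I⁻ > N₃⁻ > CN⁻ > (CH₃)₃CO⁻

Lower conjugate-acid pKₐ ⇒ weaker base ⇒ better leaving group.
Sorting by the given values: OTf⁻ (-14.1), I⁻ (-9.9), N₃⁻ (4.6), CN⁻ (9.3), (CH₃)₃CO⁻ (18.1).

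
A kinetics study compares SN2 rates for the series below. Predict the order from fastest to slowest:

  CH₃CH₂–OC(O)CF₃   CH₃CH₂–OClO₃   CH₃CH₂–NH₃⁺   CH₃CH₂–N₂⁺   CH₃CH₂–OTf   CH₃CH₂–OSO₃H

CH₃CH₂–N₂⁺ > CH₃CH₂–OTf > CH₃CH₂–OClO₃ > CH₃CH₂–OSO₃H > CH₃CH₂–OC(O)CF₃ > CH₃CH₂–NH₃⁺

Same R in every case — rank the leaving groups.
Rank by basicity of the departing species: weakest base leaves most easily.
CH₃CH₂–N₂⁺ loses N₂: no meaningful conjugate acid; N₂ departs as an exceptionally stable neutral molecule
CH₃CH₂–OTf loses OTf⁻: pKₐ(CF₃SO₃H (triflic acid)) ≈ -14
CH₃CH₂–OClO₃ loses ClO₄⁻: pKₐ(HClO₄) ≈ -10
CH₃CH₂–OSO₃H loses HSO₄⁻: pKₐ(H₂SO₄) ≈ -3
CH₃CH₂–OC(O)CF₃ loses CF₃COO⁻: pKₐ(CF₃COOH) ≈ 0.2
CH₃CH₂–NH₃⁺ loses NH₃: pKₐ(NH₄⁺) ≈ 9.2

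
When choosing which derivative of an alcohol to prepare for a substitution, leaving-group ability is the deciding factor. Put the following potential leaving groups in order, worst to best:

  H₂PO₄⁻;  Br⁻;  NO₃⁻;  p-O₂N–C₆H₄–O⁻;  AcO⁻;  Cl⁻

Br⁻: pKₐ(HBr) ≈ -9 — weak base; good leaving group
Cl⁻: pKₐ(HCl) ≈ -7 — moderately weak base
NO₃⁻: pKₐ(HNO₃) ≈ -1.3 — resonance-delocalised over three oxygens
H₂PO₄⁻: pKₐ(H₃PO₄) ≈ 2.1 — moderate base; biological leaving group after further activation
AcO⁻: pKₐ(CH₃COOH) ≈ 4.8
p-O₂N–C₆H₄–O⁻: pKₐ(p-nitrophenol) ≈ 7.2
Listed from poorest to best leaving group as asked.

p-O₂N–C₆H₄–O⁻ < AcO⁻ < H₂PO₄⁻ < NO₃⁻ < Cl⁻ < Br⁻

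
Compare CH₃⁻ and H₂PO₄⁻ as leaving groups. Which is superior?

H₂PO₄⁻ is the better leaving group.
pKₐ(H₃PO₄) ≈ 2.1 versus pKₐ(CH₄) ≈ 48: H₂PO₄⁻ is the much weaker base.
Moderate base; biological leaving group after further activation.

H₂PO₄⁻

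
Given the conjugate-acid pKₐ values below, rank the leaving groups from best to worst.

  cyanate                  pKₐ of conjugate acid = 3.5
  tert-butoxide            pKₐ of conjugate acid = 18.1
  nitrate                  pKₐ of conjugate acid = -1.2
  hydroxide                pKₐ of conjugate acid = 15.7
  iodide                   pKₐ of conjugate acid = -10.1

iodide > nitrate > cyanate > hydroxide > tert-butoxide

Lower conjugate-acid pKₐ ⇒ weaker base ⇒ better leaving group.
Sorting by the given values: iodide (-10.1), nitrate (-1.2), cyanate (3.5), hydroxide (15.7), tert-butoxide (18.1).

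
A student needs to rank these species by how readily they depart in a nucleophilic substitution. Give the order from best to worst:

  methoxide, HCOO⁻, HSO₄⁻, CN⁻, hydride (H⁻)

HSO₄⁻ > HCOO⁻ > CN⁻ > methoxide > hydride (H⁻)

The more stable X⁻ (or X) is on its own — i.e. the weaker a base it is — the better a leaving group it makes.
HSO₄⁻: pKₐ(H₂SO₄) ≈ -3
HCOO⁻: pKₐ(HCOOH) ≈ 3.8
CN⁻: pKₐ(HCN) ≈ 9.2
methoxide: pKₐ(CH₃OH) ≈ 15.5
hydride (H⁻): pKₐ(H₂) ≈ 36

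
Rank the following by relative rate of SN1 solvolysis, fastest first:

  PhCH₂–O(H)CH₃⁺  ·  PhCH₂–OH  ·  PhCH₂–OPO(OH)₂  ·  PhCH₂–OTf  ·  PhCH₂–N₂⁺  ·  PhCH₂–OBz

PhCH₂–N₂⁺ > PhCH₂–OTf > PhCH₂–O(H)CH₃⁺ > PhCH₂–OPO(OH)₂ > PhCH₂–OBz > PhCH₂–OH

With the same alkyl group throughout, only the leaving group differentiates the rates.
The more stable X⁻ (or X) is on its own — i.e. the weaker a base it is — the better a leaving group it makes.
PhCH₂–N₂⁺ loses N₂: no meaningful conjugate acid; N₂ departs as an exceptionally stable neutral molecule
PhCH₂–OTf loses OTf⁻: pKₐ(CF₃SO₃H (triflic acid)) ≈ -14
PhCH₂–O(H)CH₃⁺ loses R'OH: pKₐ(R'OH₂⁺) ≈ -2.4
PhCH₂–OPO(OH)₂ loses H₂PO₄⁻: pKₐ(H₃PO₄) ≈ 2.1
PhCH₂–OBz loses PhCOO⁻: pKₐ(C₆H₅COOH) ≈ 4.2
PhCH₂–OH loses OH⁻: pKₐ(H₂O) ≈ 15.7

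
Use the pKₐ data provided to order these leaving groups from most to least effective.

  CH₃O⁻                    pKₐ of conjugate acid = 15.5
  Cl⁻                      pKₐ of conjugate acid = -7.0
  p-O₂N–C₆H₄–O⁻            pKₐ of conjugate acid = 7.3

Lower conjugate-acid pKₐ ⇒ weaker base ⇒ better leaving group.
Sorting by the given values: Cl⁻ (-7.0), p-O₂N–C₆H₄–O⁻ (7.3), CH₃O⁻ (15.5).

Cl⁻ > p-O₂N–C₆H₄–O⁻ > CH₃O⁻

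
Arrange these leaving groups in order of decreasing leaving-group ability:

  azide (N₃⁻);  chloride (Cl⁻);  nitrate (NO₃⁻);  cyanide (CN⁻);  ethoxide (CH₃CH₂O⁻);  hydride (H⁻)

chloride (Cl⁻) > nitrate (NO₃⁻) > azide (N₃⁻) > cyanide (CN⁻) > ethoxide (CH₃CH₂O⁻) > hydride (H⁻)

chloride (Cl⁻): pKₐ(HCl) ≈ -7
nitrate (NO₃⁻): pKₐ(HNO₃) ≈ -1.3
azide (N₃⁻): pKₐ(HN₃) ≈ 4.7
cyanide (CN⁻): pKₐ(HCN) ≈ 9.2
ethoxide (CH₃CH₂O⁻): pKₐ(CH₃CH₂OH) ≈ 16
hydride (H⁻): pKₐ(H₂) ≈ 36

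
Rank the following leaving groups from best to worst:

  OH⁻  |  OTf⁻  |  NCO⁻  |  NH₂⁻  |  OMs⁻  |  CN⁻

OTf⁻ > OMs⁻ > NCO⁻ > CN⁻ > OH⁻ > NH₂⁻

The more stable X⁻ (or X) is on its own — i.e. the weaker a base it is — the better a leaving group it makes.
OTf⁻: pKₐ(CF₃SO₃H (triflic acid)) ≈ -14
OMs⁻: pKₐ(CH₃SO₃H (MsOH)) ≈ -1.9
NCO⁻: pKₐ(HOCN) ≈ 3.5
CN⁻: pKₐ(HCN) ≈ 9.2
OH⁻: pKₐ(H₂O) ≈ 15.7
NH₂⁻: pKₐ(NH₃) ≈ 38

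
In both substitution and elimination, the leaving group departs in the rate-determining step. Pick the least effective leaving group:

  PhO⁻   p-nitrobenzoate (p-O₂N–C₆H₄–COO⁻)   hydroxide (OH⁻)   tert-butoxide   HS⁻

tert-butoxide

Leaving-group ability tracks the stability of the departed species; conjugate-acid pKₐ is the usual yardstick (lower pKₐ → better LG).
p-nitrobenzoate (p-O₂N–C₆H₄–COO⁻): pKₐ(p-nitrobenzoic acid) ≈ 3.4
HS⁻: pKₐ(H₂S) ≈ 7
PhO⁻: pKₐ(C₆H₅OH (phenol)) ≈ 10
hydroxide (OH⁻): pKₐ(H₂O) ≈ 15.7
tert-butoxide: pKₐ(t-BuOH) ≈ 18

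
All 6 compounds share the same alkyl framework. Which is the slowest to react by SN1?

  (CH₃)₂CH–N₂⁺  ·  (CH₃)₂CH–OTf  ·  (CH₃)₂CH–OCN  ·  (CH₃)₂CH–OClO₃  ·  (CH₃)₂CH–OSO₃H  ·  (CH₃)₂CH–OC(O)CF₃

(CH₃)₂CH–OCN

Identical carbon frameworks mean the comparison reduces to leaving-group quality.
Leaving-group ability tracks the stability of the departed species; conjugate-acid pKₐ is the usual yardstick (lower pKₐ → better LG).
(CH₃)₂CH–N₂⁺ loses N₂: no meaningful conjugate acid; N₂ departs as an exceptionally stable neutral molecule
(CH₃)₂CH–OTf loses OTf⁻: pKₐ(CF₃SO₃H (triflic acid)) ≈ -14
(CH₃)₂CH–OClO₃ loses ClO₄⁻: pKₐ(HClO₄) ≈ -10
(CH₃)₂CH–OSO₃H loses HSO₄⁻: pKₐ(H₂SO₄) ≈ -3
(CH₃)₂CH–OC(O)CF₃ loses CF₃COO⁻: pKₐ(CF₃COOH) ≈ 0.2
(CH₃)₂CH–OCN loses NCO⁻: pKₐ(HOCN) ≈ 3.5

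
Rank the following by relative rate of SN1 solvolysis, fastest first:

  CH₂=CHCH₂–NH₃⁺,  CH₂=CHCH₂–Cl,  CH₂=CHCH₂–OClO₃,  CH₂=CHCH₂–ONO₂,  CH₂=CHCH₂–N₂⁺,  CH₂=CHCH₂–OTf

Same R in every case — rank the leaving groups.
A good leaving group is a weak base: the lower the pKₐ of its conjugate acid, the more readily it departs.
CH₂=CHCH₂–N₂⁺ loses N₂: no meaningful conjugate acid; N₂ departs as an exceptionally stable neutral molecule
CH₂=CHCH₂–OTf loses OTf⁻: pKₐ(CF₃SO₃H (triflic acid)) ≈ -14
CH₂=CHCH₂–OClO₃ loses ClO₄⁻: pKₐ(HClO₄) ≈ -10
CH₂=CHCH₂–Cl loses Cl⁻: pKₐ(HCl) ≈ -7
CH₂=CHCH₂–ONO₂ loses NO₃⁻: pKₐ(HNO₃) ≈ -1.3
CH₂=CHCH₂–NH₃⁺ loses NH₃: pKₐ(NH₄⁺) ≈ 9.2

CH₂=CHCH₂–N₂⁺ > CH₂=CHCH₂–OTf > CH₂=CHCH₂–OClO₃ > CH₂=CHCH₂–Cl > CH₂=CHCH₂–ONO₂ > CH₂=CHCH₂–NH₃⁺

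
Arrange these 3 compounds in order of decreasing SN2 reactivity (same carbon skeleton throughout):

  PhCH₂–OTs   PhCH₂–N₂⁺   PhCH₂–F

Identical carbon frameworks mean the comparison reduces to leaving-group quality.
A good leaving group is a weak base: the lower the pKₐ of its conjugate acid, the more readily it departs.
PhCH₂–N₂⁺ loses N₂: no meaningful conjugate acid; N₂ departs as an exceptionally stable neutral molecule
PhCH₂–OTs loses OTs⁻: pKₐ(p-CH₃C₆H₄SO₃H (TsOH)) ≈ -2.8
PhCH₂–F loses F⁻: pKₐ(HF) ≈ 3.2

PhCH₂–N₂⁺ > PhCH₂–OTs > PhCH₂–F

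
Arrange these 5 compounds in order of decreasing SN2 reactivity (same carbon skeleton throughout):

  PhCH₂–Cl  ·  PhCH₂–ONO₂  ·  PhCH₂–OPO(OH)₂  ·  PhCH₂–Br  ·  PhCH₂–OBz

Identical carbon frameworks mean the comparison reduces to leaving-group quality.
The more stable X⁻ (or X) is on its own — i.e. the weaker a base it is — the better a leaving group it makes.
PhCH₂–Br loses Br⁻: pKₐ(HBr) ≈ -9
PhCH₂–Cl loses Cl⁻: pKₐ(HCl) ≈ -7
PhCH₂–ONO₂ loses NO₃⁻: pKₐ(HNO₃) ≈ -1.3
PhCH₂–OPO(OH)₂ loses H₂PO₄⁻: pKₐ(H₃PO₄) ≈ 2.1
PhCH₂–OBz loses PhCOO⁻: pKₐ(C₆H₅COOH) ≈ 4.2

PhCH₂–Br > PhCH₂–Cl > PhCH₂–ONO₂ > PhCH₂–OPO(OH)₂ > PhCH₂–OBz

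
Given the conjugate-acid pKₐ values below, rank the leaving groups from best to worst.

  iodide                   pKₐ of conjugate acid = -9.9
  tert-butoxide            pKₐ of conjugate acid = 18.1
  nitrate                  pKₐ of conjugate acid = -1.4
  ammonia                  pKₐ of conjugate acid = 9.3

iodide > nitrate > ammonia > tert-butoxide

Lower conjugate-acid pKₐ ⇒ weaker base ⇒ better leaving group.
Sorting by the given values: iodide (-9.9), nitrate (-1.4), ammonia (9.3), tert-butoxide (18.1).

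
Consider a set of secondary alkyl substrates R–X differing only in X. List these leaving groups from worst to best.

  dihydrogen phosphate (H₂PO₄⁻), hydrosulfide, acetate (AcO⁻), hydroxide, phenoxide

hydroxide < phenoxide < hydrosulfide < acetate (AcO⁻) < dihydrogen phosphate (H₂PO₄⁻)

Leaving-group ability tracks the stability of the departed species; conjugate-acid pKₐ is the usual yardstick (lower pKₐ → better LG).
dihydrogen phosphate (H₂PO₄⁻): pKₐ(H₃PO₄) ≈ 2.1
acetate (AcO⁻): pKₐ(CH₃COOH) ≈ 4.8
hydrosulfide: pKₐ(H₂S) ≈ 7
phenoxide: pKₐ(C₆H₅OH (phenol)) ≈ 10
hydroxide: pKₐ(H₂O) ≈ 15.7
The question asks for worst first, so the sequence is read in increasing leaving-group ability.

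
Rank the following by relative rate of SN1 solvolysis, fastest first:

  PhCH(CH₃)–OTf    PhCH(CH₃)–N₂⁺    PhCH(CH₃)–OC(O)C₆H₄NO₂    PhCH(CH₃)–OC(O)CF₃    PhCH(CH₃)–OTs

PhCH(CH₃)–N₂⁺ > PhCH(CH₃)–OTf > PhCH(CH₃)–OTs > PhCH(CH₃)–OC(O)CF₃ > PhCH(CH₃)–OC(O)C₆H₄NO₂

Identical carbon frameworks mean the comparison reduces to leaving-group quality.
A good leaving group is a weak base: the lower the pKₐ of its conjugate acid, the more readily it departs.
PhCH(CH₃)–N₂⁺ loses N₂: no meaningful conjugate acid; N₂ departs as an exceptionally stable neutral molecule
PhCH(CH₃)–OTf loses OTf⁻: pKₐ(CF₃SO₃H (triflic acid)) ≈ -14
PhCH(CH₃)–OTs loses OTs⁻: pKₐ(p-CH₃C₆H₄SO₃H (TsOH)) ≈ -2.8
PhCH(CH₃)–OC(O)CF₃ loses CF₃COO⁻: pKₐ(CF₃COOH) ≈ 0.2
PhCH(CH₃)–OC(O)C₆H₄NO₂ loses p-O₂N–C₆H₄–COO⁻: pKₐ(p-nitrobenzoic acid) ≈ 3.4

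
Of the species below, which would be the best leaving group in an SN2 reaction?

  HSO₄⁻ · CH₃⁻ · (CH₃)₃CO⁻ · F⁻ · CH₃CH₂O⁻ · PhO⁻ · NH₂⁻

HSO₄⁻

Leaving-group ability tracks the stability of the departed species; conjugate-acid pKₐ is the usual yardstick (lower pKₐ → better LG).
HSO₄⁻: pKₐ(H₂SO₄) ≈ -3
F⁻: pKₐ(HF) ≈ 3.2
PhO⁻: pKₐ(C₆H₅OH (phenol)) ≈ 10
CH₃CH₂O⁻: pKₐ(CH₃CH₂OH) ≈ 16
(CH₃)₃CO⁻: pKₐ(t-BuOH) ≈ 18
NH₂⁻: pKₐ(NH₃) ≈ 38
CH₃⁻: pKₐ(CH₄) ≈ 48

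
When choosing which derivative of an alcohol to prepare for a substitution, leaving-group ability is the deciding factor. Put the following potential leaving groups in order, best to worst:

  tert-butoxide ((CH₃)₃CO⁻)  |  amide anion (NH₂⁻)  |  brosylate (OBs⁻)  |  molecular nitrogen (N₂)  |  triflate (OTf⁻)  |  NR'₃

molecular nitrogen (N₂): no meaningful conjugate acid; N₂ departs as an exceptionally stable neutral molecule
triflate (OTf⁻): pKₐ(CF₃SO₃H (triflic acid)) ≈ -14
brosylate (OBs⁻): pKₐ(p-BrC₆H₄SO₃H) ≈ -2.8
NR'₃: pKₐ(R'₃NH⁺) ≈ 10.7
tert-butoxide ((CH₃)₃CO⁻): pKₐ(t-BuOH) ≈ 18 — bulky, strongly basic alkoxide
amide anion (NH₂⁻): pKₐ(NH₃) ≈ 38

molecular nitrogen (N₂) > triflate (OTf⁻) > brosylate (OBs⁻) > NR'₃ > tert-butoxide ((CH₃)₃CO⁻) > amide anion (NH₂⁻)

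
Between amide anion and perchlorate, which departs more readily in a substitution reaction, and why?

perchlorate is the better leaving group.
pKₐ(HClO₄) ≈ -10 versus pKₐ(NH₃) ≈ 38: perchlorate is the much weaker base.
Extremely weak base; rarely used for safety reasons.

perchlorate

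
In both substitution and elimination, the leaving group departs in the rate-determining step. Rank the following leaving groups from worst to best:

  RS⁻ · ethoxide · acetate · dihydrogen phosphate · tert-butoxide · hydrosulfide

A good leaving group is a weak base: the lower the pKₐ of its conjugate acid, the more readily it departs.
dihydrogen phosphate: pKₐ(H₃PO₄) ≈ 2.1
acetate: pKₐ(CH₃COOH) ≈ 4.8
hydrosulfide: pKₐ(H₂S) ≈ 7
RS⁻: pKₐ(RSH (a thiol)) ≈ 10.5
ethoxide: pKₐ(CH₃CH₂OH) ≈ 16
tert-butoxide: pKₐ(t-BuOH) ≈ 18
Reversing gives the worst-to-best order requested.

tert-butoxide < ethoxide < RS⁻ < hydrosulfide < acetate < dihydrogen phosphate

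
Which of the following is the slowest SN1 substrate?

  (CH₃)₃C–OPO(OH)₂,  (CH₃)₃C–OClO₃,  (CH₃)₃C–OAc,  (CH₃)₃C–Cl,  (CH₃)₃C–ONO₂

(CH₃)₃C–OAc

With the same alkyl group throughout, only the leaving group differentiates the rates.
Rank by basicity of the departing species: weakest base leaves most easily.
(CH₃)₃C–OClO₃ loses ClO₄⁻: pKₐ(HClO₄) ≈ -10
(CH₃)₃C–Cl loses Cl⁻: pKₐ(HCl) ≈ -7
(CH₃)₃C–ONO₂ loses NO₃⁻: pKₐ(HNO₃) ≈ -1.3
(CH₃)₃C–OPO(OH)₂ loses H₂PO₄⁻: pKₐ(H₃PO₄) ≈ 2.1
(CH₃)₃C–OAc loses AcO⁻: pKₐ(CH₃COOH) ≈ 4.8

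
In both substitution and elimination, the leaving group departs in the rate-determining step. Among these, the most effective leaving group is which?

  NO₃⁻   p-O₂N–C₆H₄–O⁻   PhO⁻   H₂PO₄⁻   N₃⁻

NO₃⁻

NO₃⁻: pKₐ(HNO₃) ≈ -1.3
H₂PO₄⁻: pKₐ(H₃PO₄) ≈ 2.1
N₃⁻: pKₐ(HN₃) ≈ 4.7
p-O₂N–C₆H₄–O⁻: pKₐ(p-nitrophenol) ≈ 7.2
PhO⁻: pKₐ(C₆H₅OH (phenol)) ≈ 10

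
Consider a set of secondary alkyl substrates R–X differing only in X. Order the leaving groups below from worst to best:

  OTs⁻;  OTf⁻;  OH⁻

Rank by basicity of the departing species: weakest base leaves most easily.
OTf⁻: pKₐ(CF₃SO₃H (triflic acid)) ≈ -14 — charge spread over three oxygens and a CF₃ group; the premier leaving group in synthesis
OTs⁻: pKₐ(p-CH₃C₆H₄SO₃H (TsOH)) ≈ -2.8
OH⁻: pKₐ(H₂O) ≈ 15.7
Reversing gives the worst-to-best order requested.

OH⁻ < OTs⁻ < OTf⁻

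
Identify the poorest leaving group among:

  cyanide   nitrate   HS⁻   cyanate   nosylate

cyanide

The more stable X⁻ (or X) is on its own — i.e. the weaker a base it is — the better a leaving group it makes.
nosylate: pKₐ(p-O₂NC₆H₄SO₃H) ≈ -3.5
nitrate: pKₐ(HNO₃) ≈ -1.3
cyanate: pKₐ(HOCN) ≈ 3.5
HS⁻: pKₐ(H₂S) ≈ 7
cyanide: pKₐ(HCN) ≈ 9.2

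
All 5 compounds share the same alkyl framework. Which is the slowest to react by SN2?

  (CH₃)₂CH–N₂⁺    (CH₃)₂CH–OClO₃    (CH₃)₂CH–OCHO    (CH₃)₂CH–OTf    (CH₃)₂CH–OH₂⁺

The skeletons are identical, so relative rate is governed entirely by leaving-group ability.
Rank by basicity of the departing species: weakest base leaves most easily.
(CH₃)₂CH–N₂⁺ loses N₂: no meaningful conjugate acid; N₂ departs as an exceptionally stable neutral molecule
(CH₃)₂CH–OTf loses OTf⁻: pKₐ(CF₃SO₃H (triflic acid)) ≈ -14
(CH₃)₂CH–OClO₃ loses ClO₄⁻: pKₐ(HClO₄) ≈ -10
(CH₃)₂CH–OH₂⁺ loses H₂O: pKₐ(H₃O⁺) ≈ -1.7
(CH₃)₂CH–OCHO loses HCOO⁻: pKₐ(HCOOH) ≈ 3.8

(CH₃)₂CH–OCHO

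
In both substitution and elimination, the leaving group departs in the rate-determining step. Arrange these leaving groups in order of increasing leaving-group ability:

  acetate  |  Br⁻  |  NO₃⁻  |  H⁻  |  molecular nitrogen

H⁻ < acetate < NO₃⁻ < Br⁻ < molecular nitrogen

molecular nitrogen: no meaningful conjugate acid; N₂ departs as an exceptionally stable neutral molecule
Br⁻: pKₐ(HBr) ≈ -9
NO₃⁻: pKₐ(HNO₃) ≈ -1.3
acetate: pKₐ(CH₃COOH) ≈ 4.8 — resonance-stabilised but still a weak base
H⁻: pKₐ(H₂) ≈ 36 — extremely strong base; leaves only in special hydride-transfer contexts
The question asks for worst first, so the sequence is read in increasing leaving-group ability.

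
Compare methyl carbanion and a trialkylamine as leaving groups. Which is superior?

a trialkylamine is the better leaving group.
pKₐ(R'₃NH⁺) ≈ 10.7 versus pKₐ(CH₄) ≈ 48: a trialkylamine is the much weaker base.
Neutral but still a fairly strong base; Hofmann-elimination LG.

a trialkylamine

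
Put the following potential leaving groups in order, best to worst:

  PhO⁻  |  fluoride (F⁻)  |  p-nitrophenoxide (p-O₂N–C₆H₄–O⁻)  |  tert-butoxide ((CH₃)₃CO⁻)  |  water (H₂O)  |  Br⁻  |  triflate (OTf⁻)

triflate (OTf⁻) > Br⁻ > water (H₂O) > fluoride (F⁻) > p-nitrophenoxide (p-O₂N–C₆H₄–O⁻) > PhO⁻ > tert-butoxide ((CH₃)₃CO⁻)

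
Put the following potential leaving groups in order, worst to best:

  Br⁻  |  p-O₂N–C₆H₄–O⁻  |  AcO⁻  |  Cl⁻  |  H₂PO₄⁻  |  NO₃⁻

p-O₂N–C₆H₄–O⁻ < AcO⁻ < H₂PO₄⁻ < NO₃⁻ < Cl⁻ < Br⁻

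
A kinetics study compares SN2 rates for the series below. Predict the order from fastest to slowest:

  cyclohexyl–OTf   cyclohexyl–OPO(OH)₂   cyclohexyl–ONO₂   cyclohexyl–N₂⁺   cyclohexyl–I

cyclohexyl–N₂⁺ > cyclohexyl–OTf > cyclohexyl–I > cyclohexyl–ONO₂ > cyclohexyl–OPO(OH)₂

Same R in every case — rank the leaving groups.
Leaving-group ability tracks the stability of the departed species; conjugate-acid pKₐ is the usual yardstick (lower pKₐ → better LG).
cyclohexyl–N₂⁺ loses N₂: no meaningful conjugate acid; N₂ departs as an exceptionally stable neutral molecule
cyclohexyl–OTf loses OTf⁻: pKₐ(CF₃SO₃H (triflic acid)) ≈ -14
cyclohexyl–I loses I⁻: pKₐ(HI) ≈ -10
cyclohexyl–ONO₂ loses NO₃⁻: pKₐ(HNO₃) ≈ -1.3
cyclohexyl–OPO(OH)₂ loses H₂PO₄⁻: pKₐ(H₃PO₄) ≈ 2.1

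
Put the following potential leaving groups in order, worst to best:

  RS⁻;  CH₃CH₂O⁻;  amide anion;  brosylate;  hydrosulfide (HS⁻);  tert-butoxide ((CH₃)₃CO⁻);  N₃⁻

Leaving-group ability tracks the stability of the departed species; conjugate-acid pKₐ is the usual yardstick (lower pKₐ → better LG).
brosylate: pKₐ(p-BrC₆H₄SO₃H) ≈ -2.8
N₃⁻: pKₐ(HN₃) ≈ 4.7 — linear, resonance-stabilised
hydrosulfide (HS⁻): pKₐ(H₂S) ≈ 7 — larger and more polarisable than the oxygen analogue
RS⁻: pKₐ(RSH (a thiol)) ≈ 10.5 — moderately basic; rarely leaves without activation
CH₃CH₂O⁻: pKₐ(CH₃CH₂OH) ≈ 16 — strong base; alkoxides do not leave unassisted
tert-butoxide ((CH₃)₃CO⁻): pKₐ(t-BuOH) ≈ 18 — bulky, strongly basic alkoxide
amide anion: pKₐ(NH₃) ≈ 38 — extremely strong base; never a leaving group
Listed from poorest to best leaving group as asked.

amide anion < tert-butoxide ((CH₃)₃CO⁻) < CH₃CH₂O⁻ < RS⁻ < hydrosulfide (HS⁻) < N₃⁻ < brosylate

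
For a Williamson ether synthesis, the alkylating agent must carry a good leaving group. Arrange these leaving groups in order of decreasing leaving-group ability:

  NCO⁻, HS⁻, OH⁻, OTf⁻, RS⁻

OTf⁻ > NCO⁻ > HS⁻ > RS⁻ > OH⁻

OTf⁻: pKₐ(CF₃SO₃H (triflic acid)) ≈ -14
NCO⁻: pKₐ(HOCN) ≈ 3.5
HS⁻: pKₐ(H₂S) ≈ 7
RS⁻: pKₐ(RSH (a thiol)) ≈ 10.5
OH⁻: pKₐ(H₂O) ≈ 15.7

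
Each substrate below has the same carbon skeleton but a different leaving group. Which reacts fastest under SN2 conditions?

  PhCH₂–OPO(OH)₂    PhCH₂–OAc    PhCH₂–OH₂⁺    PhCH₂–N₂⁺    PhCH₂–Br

Identical carbon frameworks mean the comparison reduces to leaving-group quality.
A good leaving group is a weak base: the lower the pKₐ of its conjugate acid, the more readily it departs.
PhCH₂–N₂⁺ loses N₂: no meaningful conjugate acid; N₂ departs as an exceptionally stable neutral molecule
PhCH₂–Br loses Br⁻: pKₐ(HBr) ≈ -9
PhCH₂–OH₂⁺ loses H₂O: pKₐ(H₃O⁺) ≈ -1.7
PhCH₂–OPO(OH)₂ loses H₂PO₄⁻: pKₐ(H₃PO₄) ≈ 2.1
PhCH₂–OAc loses AcO⁻: pKₐ(CH₃COOH) ≈ 4.8

PhCH₂–N₂⁺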